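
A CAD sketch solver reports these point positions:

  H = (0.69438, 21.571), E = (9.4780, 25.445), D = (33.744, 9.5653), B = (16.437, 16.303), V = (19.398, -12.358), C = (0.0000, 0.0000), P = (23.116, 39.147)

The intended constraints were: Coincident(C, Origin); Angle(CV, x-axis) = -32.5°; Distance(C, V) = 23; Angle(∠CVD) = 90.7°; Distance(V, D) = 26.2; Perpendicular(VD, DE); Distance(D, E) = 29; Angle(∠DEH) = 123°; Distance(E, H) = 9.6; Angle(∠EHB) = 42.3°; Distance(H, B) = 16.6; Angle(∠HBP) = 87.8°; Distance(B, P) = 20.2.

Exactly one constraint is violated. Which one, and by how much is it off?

Distance(B, P) = 20.2 — off by 3.60.

C = (0.00, 0.00) ✓; CV at -32.50° ✓; |CV| = 23.00 ✓; ∠CVD = 90.70° ✓; |VD| = 26.20 ✓; ∠(VD, DE) = 90.00° ✓; |DE| = 29.00 ✓; ∠DEH = 123.0° ✓; |EH| = 9.600 ✓; ∠EHB = 42.30° ✓; |HB| = 16.60 ✓; ∠HBP = 87.80° ✓; |BP| = 23.80 ✗.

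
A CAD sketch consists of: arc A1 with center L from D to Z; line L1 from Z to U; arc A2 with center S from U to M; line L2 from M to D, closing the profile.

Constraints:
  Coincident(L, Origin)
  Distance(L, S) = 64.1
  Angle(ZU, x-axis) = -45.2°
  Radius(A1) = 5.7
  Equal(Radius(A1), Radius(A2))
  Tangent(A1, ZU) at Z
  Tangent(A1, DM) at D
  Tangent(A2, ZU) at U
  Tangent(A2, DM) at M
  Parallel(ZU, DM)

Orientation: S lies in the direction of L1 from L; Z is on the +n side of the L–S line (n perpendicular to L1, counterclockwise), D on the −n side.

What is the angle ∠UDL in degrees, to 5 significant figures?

79.916°

Tangency of A1 to both parallel lines with radius 5.7 puts Z and D at L ± 5.7·n: Z = (4.0446, 4.0164), D = (-4.0446, -4.0164). Equal radii place U and M the same way about S: U = S + 5.7·n = (49.212, -41.467), M = S − 5.7·n = (41.122, -49.500). Then cos ∠UDL = DU·DL / (|DU||DL|), giving 79.916°.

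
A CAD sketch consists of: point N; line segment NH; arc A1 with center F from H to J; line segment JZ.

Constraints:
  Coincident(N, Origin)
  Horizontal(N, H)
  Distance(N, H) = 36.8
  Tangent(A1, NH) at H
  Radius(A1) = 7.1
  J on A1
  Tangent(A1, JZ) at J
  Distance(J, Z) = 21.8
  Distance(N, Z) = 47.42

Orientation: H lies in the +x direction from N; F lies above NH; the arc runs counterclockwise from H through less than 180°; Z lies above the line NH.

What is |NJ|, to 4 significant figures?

44.53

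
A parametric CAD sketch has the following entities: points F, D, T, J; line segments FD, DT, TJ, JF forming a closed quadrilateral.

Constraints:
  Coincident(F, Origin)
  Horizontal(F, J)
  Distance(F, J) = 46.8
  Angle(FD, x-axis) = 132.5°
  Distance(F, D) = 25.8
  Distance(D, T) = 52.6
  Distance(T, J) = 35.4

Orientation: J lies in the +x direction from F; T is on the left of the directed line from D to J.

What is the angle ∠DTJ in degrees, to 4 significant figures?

97.21°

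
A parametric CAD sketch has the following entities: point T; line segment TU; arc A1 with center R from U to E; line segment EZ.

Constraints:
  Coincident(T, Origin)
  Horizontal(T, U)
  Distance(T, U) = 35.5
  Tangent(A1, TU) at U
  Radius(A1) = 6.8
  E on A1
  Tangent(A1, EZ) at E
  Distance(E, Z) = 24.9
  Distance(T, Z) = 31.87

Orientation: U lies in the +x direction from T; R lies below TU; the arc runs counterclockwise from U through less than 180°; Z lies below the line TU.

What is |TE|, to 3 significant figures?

29.7

Checks: |RE| = 6.800 ✓; ∠(RE, EZ) = 90.00° ✓; |EZ| = 24.90 ✓; |TZ| = 31.87 ✓.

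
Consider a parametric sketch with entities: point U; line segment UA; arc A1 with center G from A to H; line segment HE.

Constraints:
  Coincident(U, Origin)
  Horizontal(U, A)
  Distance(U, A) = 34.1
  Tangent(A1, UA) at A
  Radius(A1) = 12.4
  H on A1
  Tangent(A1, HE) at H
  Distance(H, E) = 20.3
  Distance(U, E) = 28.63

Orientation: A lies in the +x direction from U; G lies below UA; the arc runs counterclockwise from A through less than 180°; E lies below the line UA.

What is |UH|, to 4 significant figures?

24.01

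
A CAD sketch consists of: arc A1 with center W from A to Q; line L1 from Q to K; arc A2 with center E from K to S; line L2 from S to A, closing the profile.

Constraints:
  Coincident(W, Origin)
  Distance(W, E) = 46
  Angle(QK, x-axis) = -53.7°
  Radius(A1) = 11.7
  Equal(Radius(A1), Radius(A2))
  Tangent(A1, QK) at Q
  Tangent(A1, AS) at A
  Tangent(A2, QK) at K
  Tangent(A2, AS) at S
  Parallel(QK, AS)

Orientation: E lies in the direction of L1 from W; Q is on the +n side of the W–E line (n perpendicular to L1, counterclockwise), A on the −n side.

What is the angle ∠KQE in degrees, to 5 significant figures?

14.270°

The slot axis is L1's direction at -53.7°, so u = (cos -53.7°, sin -53.7°) = (0.59201, -0.80593) and n = (−sin -53.7°, cos -53.7°) = (0.80593, 0.59201). W is at the origin and E lies 46.0 along u from W, so E = 46.0·u = (27.233, -37.073). Tangency of A1 to both parallel lines with radius 11.7 puts Q and A at W ± 11.7·n: Q = (9.4294, 6.9266), A = (-9.4294, -6.9266). Equal radii place K and S the same way about E: K = E + 11.7·n = (36.662, -30.146), S = E − 11.7·n = (17.803, -43.999). Then cos ∠KQE = QK·QE / (|QK||QE|), giving 14.270°.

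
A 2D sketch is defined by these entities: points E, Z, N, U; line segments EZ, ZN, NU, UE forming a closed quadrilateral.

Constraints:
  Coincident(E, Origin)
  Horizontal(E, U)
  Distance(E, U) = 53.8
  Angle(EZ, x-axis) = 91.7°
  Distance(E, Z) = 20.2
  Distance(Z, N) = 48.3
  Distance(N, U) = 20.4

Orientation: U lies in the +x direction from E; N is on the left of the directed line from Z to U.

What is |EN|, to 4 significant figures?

51.51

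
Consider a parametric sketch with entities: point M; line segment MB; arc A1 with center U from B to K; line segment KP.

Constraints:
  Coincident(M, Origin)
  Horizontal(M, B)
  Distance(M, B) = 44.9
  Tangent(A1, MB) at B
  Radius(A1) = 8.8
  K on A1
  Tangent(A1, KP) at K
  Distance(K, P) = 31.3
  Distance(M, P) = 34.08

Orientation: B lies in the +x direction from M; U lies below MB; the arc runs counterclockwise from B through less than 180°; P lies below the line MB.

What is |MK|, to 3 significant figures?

38.1

Checks: |UK| = 8.800 ✓; ∠(UK, KP) = 90.00° ✓; |KP| = 31.30 ✓; |MP| = 34.08 ✓.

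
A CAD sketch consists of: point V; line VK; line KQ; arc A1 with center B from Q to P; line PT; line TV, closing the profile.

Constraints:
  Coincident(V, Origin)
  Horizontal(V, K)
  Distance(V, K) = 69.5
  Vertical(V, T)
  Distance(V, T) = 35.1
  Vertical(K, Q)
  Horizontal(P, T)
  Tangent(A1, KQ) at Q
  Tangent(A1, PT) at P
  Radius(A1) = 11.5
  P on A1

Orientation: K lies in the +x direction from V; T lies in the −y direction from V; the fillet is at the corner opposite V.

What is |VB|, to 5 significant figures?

62.618

V is at the origin; V and K share the same y with |VK| = 69.5 and K on the +x side, so K = (69.500, 0.0000). V and T share the same x with |VT| = 35.1 and T on the −y side, so T = (0.0000, -35.100). The virtual corner opposite V is at (69.500, -35.100). Tangency of A1 to KQ means the radius BQ is perpendicular to KQ and the tangent condition forces BP to be normal to PT, with radius 11.5, so the center B sits 11.5 in from both sides at B = (58.000, -23.600). Then |VB| = |B − V| = 62.618.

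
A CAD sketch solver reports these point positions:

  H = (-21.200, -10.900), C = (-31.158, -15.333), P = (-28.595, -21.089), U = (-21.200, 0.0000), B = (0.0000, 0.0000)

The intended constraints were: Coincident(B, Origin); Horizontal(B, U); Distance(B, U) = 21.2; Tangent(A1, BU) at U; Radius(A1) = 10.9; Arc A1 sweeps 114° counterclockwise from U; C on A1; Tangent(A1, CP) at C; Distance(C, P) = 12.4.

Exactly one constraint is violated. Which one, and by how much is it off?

Distance(C, P) = 12.4 — off by 6.10.

B = (0.00, 0.00) ✓; B.y = 0.00, U.y = 0.00 ✓; |BU| = 21.20 ✓; ∠(HU, UB) = 90.00° ✓; |HU| = 10.90 ✓; bearing(H→C) − bearing(H→U) = 114.0° ✓; |HC| = 10.90 ✓; ∠(HC, CP) = 89.99° ✓; |CP| = 6.301 ✗.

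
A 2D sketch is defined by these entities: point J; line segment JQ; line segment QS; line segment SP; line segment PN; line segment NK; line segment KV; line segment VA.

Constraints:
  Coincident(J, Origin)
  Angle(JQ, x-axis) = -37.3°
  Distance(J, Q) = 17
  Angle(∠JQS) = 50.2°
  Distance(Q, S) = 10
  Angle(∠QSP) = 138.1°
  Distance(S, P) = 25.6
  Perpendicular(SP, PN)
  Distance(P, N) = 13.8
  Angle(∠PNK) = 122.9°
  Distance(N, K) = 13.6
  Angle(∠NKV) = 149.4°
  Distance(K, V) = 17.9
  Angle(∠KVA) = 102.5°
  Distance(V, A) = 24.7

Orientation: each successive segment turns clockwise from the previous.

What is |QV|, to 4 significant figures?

15.68

J is at the origin; JQ runs at -37.3° with length 17.0, so Q = (13.52, -10.30). ∠JQS = 50.2° gives QS at -167.1° from the x-axis; with |QS| = 10.0, S = (3.775, -12.53). ∠QSP = 138.1° gives SP at 151.0° from the x-axis; with |SP| = 25.6, P = (-18.61, -0.1232). SP is perpendicular to PN, so PN runs at 61.00°; with |PN| = 13.8, N = (-11.92, 11.95). ∠PNK = 122.9° gives NK at 3.900° from the x-axis; with |NK| = 13.6, K = (1.644, 12.87). ∠NKV = 149.4° gives KV at -26.70° from the x-axis; with |KV| = 17.9, V = (17.64, 4.829). Then |QV| = |V − Q| = 15.68.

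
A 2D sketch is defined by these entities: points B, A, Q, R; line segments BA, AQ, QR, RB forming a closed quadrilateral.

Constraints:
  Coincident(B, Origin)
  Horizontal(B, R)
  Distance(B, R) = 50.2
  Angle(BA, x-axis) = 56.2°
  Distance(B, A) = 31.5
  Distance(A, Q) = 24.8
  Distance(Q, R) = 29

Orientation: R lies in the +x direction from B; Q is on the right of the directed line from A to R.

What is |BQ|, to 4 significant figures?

21.31

B is at the origin; BR is horizontal with |BR| = 50.2 and R in +x, so R = (50.2, 0). BA runs at 56.2° with |BA| = 31.5, so A = (17.52, 26.18). Q is determined by |AQ| = 24.8 and |QR| = 29.0 together: it lies at the intersection of circle(A, 24.8) and circle(R, 29.0). With |AR| = 41.87, the foot of the radical line on AR is 18.24 from A and the perpendicular offset is √(24.8² − 18.24²) = 16.81. Taking the right-of-AR solution: Q = (21.25, 1.657).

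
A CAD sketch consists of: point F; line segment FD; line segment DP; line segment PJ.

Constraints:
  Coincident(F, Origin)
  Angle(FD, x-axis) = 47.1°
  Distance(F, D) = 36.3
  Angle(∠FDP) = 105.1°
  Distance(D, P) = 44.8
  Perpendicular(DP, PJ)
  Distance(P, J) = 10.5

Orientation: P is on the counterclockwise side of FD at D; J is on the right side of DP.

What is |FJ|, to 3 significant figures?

70.8

F is at the origin; FD runs at 47.1° with length 36.3, so D = 36.3·(cos 47.1°, sin 47.1°) = (24.7, 26.6). ∠FDP = 105.1°, so DP runs at 47.1° + (180° − 105.1°) = 122° from the x-axis; with |DP| = 44.8, P = D + 44.8·(cos 122°, sin 122°) = (0.970, 64.6). The perpendicularity gives PJ at right angles to DP; with |PJ| = 10.5 on the right of DP, J = P + 10.5·(0.848, 0.530) = (9.87, 70.1). Then |FJ| = |J − F| = 70.8.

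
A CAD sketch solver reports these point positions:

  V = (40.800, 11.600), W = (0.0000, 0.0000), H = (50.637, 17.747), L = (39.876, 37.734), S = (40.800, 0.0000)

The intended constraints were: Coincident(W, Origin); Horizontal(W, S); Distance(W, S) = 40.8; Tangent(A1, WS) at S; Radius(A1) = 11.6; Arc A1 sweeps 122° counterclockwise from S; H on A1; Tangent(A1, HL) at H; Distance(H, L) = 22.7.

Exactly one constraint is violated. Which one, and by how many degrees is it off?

Tangent(A1, HL) at H — off by 3.70°.

W = (0.00, 0.00) ✓; W.y = 0.00, S.y = 0.00 ✓; |WS| = 40.80 ✓; ∠(VS, SW) = 90.00° ✓; |VS| = 11.60 ✓; bearing(V→H) − bearing(V→S) = 122.0° ✓; |VH| = 11.60 ✓; ∠(VH, HL) = 93.70° ✗; |HL| = 22.70 ✓.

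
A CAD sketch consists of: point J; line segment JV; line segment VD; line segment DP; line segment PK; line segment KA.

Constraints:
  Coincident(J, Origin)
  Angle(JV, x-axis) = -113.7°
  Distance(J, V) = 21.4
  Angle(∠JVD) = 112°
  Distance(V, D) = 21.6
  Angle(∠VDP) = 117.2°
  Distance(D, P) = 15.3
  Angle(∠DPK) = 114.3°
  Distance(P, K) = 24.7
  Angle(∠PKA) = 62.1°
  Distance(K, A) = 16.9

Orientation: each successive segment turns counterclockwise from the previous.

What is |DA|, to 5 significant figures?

23.109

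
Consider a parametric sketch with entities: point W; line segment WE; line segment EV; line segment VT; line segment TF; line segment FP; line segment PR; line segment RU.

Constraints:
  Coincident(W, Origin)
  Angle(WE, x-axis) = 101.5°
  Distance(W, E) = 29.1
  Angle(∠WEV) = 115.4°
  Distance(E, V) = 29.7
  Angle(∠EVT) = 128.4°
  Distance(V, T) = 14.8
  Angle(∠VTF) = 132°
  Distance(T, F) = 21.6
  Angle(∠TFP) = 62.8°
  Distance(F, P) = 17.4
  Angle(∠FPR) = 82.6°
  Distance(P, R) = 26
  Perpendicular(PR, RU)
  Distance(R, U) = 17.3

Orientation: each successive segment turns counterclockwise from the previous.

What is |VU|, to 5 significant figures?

27.293

W is at the origin; WE runs at 101.5° with length 29.1, so E = (-5.8016, 28.516). ∠WEV = 115.4° gives EV at 166.10° from the x-axis; with |EV| = 29.7, V = (-34.632, 35.651). ∠EVT = 128.4° gives VT at -142.30° from the x-axis; with |VT| = 14.8, T = (-46.342, 26.600). ∠VTF = 132.0° gives TF at -94.300° from the x-axis; with |TF| = 21.6, F = (-47.962, 5.0608). ∠TFP = 62.8° gives FP at 22.900° from the x-axis; with |FP| = 17.4, P = (-31.933, 11.832). ∠FPR = 82.6° gives PR at 120.30° from the x-axis; with |PR| = 26.0, R = (-45.051, 34.280). PR is perpendicular to RU, so RU runs at -149.70°; with |RU| = 17.3, U = (-59.987, 25.551). Then |VU| = |U − V| = 27.293.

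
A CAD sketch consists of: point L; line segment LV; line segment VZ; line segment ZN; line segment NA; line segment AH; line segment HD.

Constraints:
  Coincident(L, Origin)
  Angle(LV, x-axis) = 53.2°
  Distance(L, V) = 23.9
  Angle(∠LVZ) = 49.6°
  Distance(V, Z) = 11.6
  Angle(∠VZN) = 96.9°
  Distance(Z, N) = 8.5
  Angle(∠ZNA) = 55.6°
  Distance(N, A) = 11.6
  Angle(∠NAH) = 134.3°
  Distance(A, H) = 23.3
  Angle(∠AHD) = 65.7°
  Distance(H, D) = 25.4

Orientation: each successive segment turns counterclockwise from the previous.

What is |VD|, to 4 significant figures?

26.17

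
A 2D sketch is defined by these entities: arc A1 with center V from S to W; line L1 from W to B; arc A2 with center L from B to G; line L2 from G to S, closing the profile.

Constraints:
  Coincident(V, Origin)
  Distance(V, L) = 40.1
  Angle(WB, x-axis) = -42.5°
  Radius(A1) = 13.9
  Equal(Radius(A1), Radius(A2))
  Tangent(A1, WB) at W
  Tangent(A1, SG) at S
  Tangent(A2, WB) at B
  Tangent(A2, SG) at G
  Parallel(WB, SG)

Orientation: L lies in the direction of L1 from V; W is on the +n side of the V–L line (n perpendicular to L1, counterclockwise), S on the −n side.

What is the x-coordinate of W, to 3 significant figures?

9.39

The slot axis is L1's direction at -42.5°, so u = (cos -42.5°, sin -42.5°) = (0.737, -0.676) and n = (−sin -42.5°, cos -42.5°) = (0.676, 0.737). V is at the origin and L lies 40.1 along u from V, so L = 40.1·u = (29.6, -27.1). Tangency of A1 to both parallel lines with radius 13.9 puts W and S at V ± 13.9·n: W = (9.39, 10.2), S = (-9.39, -10.2). So W.x = 9.39.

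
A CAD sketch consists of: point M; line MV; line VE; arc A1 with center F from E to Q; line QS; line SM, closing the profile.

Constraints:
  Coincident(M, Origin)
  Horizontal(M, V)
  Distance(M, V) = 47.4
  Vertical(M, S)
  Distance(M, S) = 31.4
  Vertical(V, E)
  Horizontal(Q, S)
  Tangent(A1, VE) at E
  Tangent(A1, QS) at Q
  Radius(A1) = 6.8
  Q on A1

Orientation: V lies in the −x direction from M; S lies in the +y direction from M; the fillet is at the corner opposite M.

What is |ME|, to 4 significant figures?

53.40

M is at the origin; M and V share the same y with |MV| = 47.4 and V on the −x side, so V = (-47.40, 0.000). MS is vertical with |MS| = 31.4 and S on the +y side, so S = (0.000, 31.40). The virtual corner opposite M is at (-47.40, 31.40). Tangency of A1 to VE means the radius FE is perpendicular to VE and A1 meets QS tangentially, so FQ is at right angles to QS, with radius 6.8, so the center F sits 6.8 in from both sides at F = (-40.60, 24.60). That places the tangent points at E = (-47.40, 24.60) on VE and Q = (-40.60, 31.40) on QS. Then |ME| = |E − M| = 53.40.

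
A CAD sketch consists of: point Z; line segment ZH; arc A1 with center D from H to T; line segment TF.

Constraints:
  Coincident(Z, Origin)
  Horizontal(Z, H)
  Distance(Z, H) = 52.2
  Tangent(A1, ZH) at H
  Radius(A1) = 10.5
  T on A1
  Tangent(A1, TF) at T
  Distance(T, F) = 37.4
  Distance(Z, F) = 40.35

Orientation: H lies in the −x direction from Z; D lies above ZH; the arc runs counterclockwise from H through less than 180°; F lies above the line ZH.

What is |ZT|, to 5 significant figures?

43.987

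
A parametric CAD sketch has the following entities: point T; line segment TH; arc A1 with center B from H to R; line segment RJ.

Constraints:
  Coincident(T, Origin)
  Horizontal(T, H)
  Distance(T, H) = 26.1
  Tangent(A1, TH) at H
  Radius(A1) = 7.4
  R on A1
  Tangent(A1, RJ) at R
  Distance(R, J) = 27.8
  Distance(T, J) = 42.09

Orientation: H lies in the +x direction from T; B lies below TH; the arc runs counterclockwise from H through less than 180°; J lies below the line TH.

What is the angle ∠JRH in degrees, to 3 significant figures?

132°

Checks: |BH| = 7.400 ✓; |BR| = 7.400 ✓; ∠(BR, RJ) = 90.00° ✓; |RJ| = 27.80 ✓; |TJ| = 42.09 ✓.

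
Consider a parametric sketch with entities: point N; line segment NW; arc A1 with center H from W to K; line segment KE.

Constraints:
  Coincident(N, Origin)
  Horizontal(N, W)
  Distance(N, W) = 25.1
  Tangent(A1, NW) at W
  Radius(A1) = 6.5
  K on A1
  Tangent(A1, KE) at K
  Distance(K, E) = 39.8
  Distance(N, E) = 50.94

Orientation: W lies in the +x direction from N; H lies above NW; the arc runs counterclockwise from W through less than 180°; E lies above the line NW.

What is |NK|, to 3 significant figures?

32.4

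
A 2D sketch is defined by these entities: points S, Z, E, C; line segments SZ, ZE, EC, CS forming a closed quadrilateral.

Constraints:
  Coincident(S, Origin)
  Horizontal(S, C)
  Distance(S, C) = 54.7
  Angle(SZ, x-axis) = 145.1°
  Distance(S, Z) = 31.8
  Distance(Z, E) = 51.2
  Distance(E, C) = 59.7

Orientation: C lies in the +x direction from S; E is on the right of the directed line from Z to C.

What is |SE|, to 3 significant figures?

25.5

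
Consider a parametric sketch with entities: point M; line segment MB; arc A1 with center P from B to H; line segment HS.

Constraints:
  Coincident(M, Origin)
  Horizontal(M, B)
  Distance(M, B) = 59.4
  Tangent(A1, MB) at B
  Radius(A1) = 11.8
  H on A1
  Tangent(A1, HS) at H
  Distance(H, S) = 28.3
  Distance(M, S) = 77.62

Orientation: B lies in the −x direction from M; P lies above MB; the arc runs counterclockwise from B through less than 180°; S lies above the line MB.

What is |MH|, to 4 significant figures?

52.89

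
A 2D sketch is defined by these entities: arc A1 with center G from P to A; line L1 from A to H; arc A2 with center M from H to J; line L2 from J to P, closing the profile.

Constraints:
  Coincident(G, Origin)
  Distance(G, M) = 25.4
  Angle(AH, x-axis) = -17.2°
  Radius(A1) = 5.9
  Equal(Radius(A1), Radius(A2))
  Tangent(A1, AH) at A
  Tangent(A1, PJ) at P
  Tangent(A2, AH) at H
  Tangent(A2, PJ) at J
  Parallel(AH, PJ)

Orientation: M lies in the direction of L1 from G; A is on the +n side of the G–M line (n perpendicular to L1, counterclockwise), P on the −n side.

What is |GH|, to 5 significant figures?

26.076

Tangency of A1 to both parallel lines with radius 5.9 puts A and P at G ± 5.9·n: A = (1.7447, 5.6361), P = (-1.7447, -5.6361). Equal radii place H and J the same way about M: H = M + 5.9·n = (26.009, -1.8748), J = M − 5.9·n = (22.519, -13.147). Then |GH| = |H − G| = 26.076.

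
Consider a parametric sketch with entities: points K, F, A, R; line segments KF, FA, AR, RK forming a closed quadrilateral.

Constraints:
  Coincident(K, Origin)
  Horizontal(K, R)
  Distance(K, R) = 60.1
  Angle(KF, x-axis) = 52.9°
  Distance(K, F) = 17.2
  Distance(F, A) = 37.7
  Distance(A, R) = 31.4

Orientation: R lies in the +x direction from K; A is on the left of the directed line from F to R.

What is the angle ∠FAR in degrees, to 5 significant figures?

96.147°

Checks: KF at 52.90° ✓; |FA| = 37.70 ✓; |AR| = 31.40 ✓.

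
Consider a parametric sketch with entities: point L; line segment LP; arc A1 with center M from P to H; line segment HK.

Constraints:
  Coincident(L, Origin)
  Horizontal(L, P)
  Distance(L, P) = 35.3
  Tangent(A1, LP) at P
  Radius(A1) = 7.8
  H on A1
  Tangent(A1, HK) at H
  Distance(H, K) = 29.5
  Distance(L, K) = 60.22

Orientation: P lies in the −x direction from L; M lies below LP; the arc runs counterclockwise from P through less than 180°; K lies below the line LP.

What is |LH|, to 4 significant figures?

43.38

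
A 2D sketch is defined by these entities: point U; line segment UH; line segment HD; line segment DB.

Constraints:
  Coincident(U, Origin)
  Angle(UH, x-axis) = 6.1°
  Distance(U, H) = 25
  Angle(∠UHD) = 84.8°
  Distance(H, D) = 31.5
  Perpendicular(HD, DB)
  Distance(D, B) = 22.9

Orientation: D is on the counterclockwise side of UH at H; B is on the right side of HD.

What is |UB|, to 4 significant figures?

56.03

U is at the origin; UH runs at 6.1° with length 25.0, so H = 25.0·(cos 6.1°, sin 6.1°) = (24.86, 2.657). ∠UHD = 84.8°, so HD runs at 6.1° + (180° − 84.8°) = 101.3° from the x-axis; with |HD| = 31.5, D = H + 31.5·(cos 101.3°, sin 101.3°) = (18.69, 33.55). HD ⟂ DB; with |DB| = 22.9 on the right of HD, B = D + 22.9·(0.9806, 0.1959) = (41.14, 38.03). Then |UB| = |B − U| = 56.03.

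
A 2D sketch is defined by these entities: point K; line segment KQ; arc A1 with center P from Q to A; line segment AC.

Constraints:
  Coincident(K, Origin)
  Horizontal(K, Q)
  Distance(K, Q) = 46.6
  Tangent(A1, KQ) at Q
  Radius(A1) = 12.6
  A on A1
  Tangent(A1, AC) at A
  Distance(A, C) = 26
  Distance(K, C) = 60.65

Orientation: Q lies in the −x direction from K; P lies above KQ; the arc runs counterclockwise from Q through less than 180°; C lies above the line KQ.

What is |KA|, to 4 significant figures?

38.87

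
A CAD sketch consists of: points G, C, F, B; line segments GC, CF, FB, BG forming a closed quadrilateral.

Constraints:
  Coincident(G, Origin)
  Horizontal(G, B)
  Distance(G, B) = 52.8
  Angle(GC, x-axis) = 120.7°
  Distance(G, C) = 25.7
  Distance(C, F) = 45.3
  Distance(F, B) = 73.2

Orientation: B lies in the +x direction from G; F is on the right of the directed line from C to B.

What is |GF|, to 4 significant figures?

28.46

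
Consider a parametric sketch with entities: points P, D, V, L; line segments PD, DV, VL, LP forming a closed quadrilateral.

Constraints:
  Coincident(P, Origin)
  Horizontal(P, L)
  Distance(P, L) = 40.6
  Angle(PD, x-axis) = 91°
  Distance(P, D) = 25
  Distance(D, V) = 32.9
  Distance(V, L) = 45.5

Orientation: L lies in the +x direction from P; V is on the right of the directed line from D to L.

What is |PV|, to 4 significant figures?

8.778

Checks: |DV| = 32.90 ✓; |VL| = 45.50 ✓.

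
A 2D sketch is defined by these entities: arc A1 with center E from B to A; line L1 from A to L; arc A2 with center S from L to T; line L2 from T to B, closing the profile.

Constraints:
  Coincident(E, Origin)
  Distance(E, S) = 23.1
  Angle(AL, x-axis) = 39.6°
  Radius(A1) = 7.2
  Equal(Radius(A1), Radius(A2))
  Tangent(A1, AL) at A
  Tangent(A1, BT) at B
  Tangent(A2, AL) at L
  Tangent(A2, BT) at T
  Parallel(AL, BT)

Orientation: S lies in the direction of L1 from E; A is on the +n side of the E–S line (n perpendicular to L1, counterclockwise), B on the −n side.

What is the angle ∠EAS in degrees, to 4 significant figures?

72.69°

The slot axis is L1's direction at 39.6°, so u = (cos 39.6°, sin 39.6°) = (0.7705, 0.6374) and n = (−sin 39.6°, cos 39.6°) = (-0.6374, 0.7705). E is at the origin and S lies 23.1 along u from E, so S = 23.1·u = (17.80, 14.72). Tangency of A1 to both parallel lines with radius 7.2 puts A and B at E ± 7.2·n: A = (-4.589, 5.548), B = (4.589, -5.548). Then cos ∠EAS = AE·AS / (|AE||AS|), giving 72.69°.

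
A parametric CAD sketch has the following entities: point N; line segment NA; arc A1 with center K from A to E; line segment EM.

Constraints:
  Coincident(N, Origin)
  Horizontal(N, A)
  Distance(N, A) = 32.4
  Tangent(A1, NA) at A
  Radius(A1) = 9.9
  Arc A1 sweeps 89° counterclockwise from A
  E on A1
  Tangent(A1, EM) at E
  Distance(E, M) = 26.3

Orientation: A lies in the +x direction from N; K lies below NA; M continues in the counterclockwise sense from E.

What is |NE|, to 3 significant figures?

24.5

N is at the origin; N and A share the same y with |NA| = 32.4 and A on the +x side, so A = (32.4, 0.00). A1 meets NA tangentially, so KA is at right angles to NA, so K = A + (0, -9.9) = (32.4, -9.90). On A1, A sits at bearing 90° from K; an 89° counterclockwise sweep puts E at bearing 179°, so E = K + 9.9·(cos 179°, sin 179°) = (22.5, -9.73). Then |NE| = |E − N| = 24.5.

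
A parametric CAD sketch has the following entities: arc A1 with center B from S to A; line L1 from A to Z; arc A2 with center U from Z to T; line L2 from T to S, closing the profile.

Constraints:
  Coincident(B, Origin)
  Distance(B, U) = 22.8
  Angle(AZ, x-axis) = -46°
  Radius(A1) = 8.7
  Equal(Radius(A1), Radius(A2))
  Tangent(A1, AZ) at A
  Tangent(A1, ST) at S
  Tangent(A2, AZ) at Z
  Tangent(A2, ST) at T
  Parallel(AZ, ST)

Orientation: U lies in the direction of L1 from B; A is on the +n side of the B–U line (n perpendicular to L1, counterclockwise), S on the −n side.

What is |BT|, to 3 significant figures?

24.4

The slot axis is L1's direction at -46.0°, so u = (cos -46.0°, sin -46.0°) = (0.695, -0.719) and n = (−sin -46.0°, cos -46.0°) = (0.719, 0.695). B is at the origin and U lies 22.8 along u from B, so U = 22.8·u = (15.8, -16.4). Tangency of A1 to both parallel lines with radius 8.7 puts A and S at B ± 8.7·n: A = (6.26, 6.04), S = (-6.26, -6.04). Equal radii place Z and T the same way about U: Z = U + 8.7·n = (22.1, -10.4), T = U − 8.7·n = (9.58, -22.4). Then |BT| = |T − B| = 24.4.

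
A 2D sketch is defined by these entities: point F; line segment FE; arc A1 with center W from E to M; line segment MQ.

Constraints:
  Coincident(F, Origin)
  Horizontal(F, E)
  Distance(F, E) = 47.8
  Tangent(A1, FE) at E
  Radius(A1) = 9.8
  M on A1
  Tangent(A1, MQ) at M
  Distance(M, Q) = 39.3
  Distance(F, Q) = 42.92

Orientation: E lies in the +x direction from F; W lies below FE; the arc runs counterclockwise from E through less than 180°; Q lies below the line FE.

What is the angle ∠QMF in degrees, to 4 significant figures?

65.82°

Checks: |WM| = 9.800 ✓; ∠(WM, MQ) = 90.00° ✓; |MQ| = 39.30 ✓; |FQ| = 42.92 ✓.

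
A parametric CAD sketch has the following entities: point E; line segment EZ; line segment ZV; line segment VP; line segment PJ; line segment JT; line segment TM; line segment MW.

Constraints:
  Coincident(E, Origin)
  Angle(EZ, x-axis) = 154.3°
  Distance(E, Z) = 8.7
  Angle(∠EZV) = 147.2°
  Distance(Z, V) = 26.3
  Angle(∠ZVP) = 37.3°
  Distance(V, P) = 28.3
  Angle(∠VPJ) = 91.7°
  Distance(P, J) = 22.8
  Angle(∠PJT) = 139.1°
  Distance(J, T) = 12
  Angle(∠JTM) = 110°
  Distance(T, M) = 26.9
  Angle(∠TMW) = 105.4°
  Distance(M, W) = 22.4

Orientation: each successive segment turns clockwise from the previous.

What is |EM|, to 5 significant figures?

34.252

∠PJT = 139.1° gives JT at -150.40° from the x-axis; with |JT| = 12.0, T = (-13.241, -11.456). ∠JTM = 110.0° gives TM at 139.60° from the x-axis; with |TM| = 26.9, M = (-33.726, 5.9782). Then |EM| = |M − E| = 34.252.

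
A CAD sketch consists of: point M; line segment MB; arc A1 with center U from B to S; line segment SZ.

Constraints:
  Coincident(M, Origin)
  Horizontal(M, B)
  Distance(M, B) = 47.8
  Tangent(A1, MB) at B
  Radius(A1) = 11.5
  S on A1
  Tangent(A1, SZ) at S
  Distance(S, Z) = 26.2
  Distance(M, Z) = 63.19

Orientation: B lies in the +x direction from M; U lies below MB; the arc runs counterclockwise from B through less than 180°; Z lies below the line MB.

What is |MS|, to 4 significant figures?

40.92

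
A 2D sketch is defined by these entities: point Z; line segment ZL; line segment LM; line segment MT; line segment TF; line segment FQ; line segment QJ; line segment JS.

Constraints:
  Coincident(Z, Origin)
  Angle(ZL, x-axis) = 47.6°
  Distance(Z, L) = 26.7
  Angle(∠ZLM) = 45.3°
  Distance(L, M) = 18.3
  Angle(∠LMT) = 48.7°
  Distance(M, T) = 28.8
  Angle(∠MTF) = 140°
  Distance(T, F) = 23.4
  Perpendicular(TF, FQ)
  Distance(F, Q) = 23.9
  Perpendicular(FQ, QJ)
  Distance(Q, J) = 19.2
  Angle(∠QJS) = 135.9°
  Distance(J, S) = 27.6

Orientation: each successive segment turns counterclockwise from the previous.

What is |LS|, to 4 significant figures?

20.27

Z is at the origin; ZL runs at 47.6° with length 26.7, so L = (18.00, 19.72). ∠ZLM = 45.3° gives LM at -177.7° from the x-axis; with |LM| = 18.3, M = (-0.2814, 18.98). ∠LMT = 48.7° gives MT at -46.40° from the x-axis; with |MT| = 28.8, T = (19.58, -1.874). ∠MTF = 140.0° gives TF at -6.400° from the x-axis; with |TF| = 23.4, F = (42.83, -4.482). TF is perpendicular to FQ, so FQ runs at 83.60°; with |FQ| = 23.9, Q = (45.50, 19.27). FQ is perpendicular to QJ, so QJ runs at 173.6°; with |QJ| = 19.2, J = (26.42, 21.41). ∠QJS = 135.9° gives JS at -142.3° from the x-axis; with |JS| = 27.6, S = (4.580, 4.531). Then |LS| = |S − L| = 20.27.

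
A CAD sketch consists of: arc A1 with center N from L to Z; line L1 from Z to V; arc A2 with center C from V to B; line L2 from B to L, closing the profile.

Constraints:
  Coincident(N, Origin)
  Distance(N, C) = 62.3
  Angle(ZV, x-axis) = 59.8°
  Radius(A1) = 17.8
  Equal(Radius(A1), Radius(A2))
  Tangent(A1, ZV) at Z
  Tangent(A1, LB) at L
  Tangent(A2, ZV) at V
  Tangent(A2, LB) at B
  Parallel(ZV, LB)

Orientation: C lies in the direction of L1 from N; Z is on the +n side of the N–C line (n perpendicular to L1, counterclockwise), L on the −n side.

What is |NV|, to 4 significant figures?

64.79

The slot axis is L1's direction at 59.8°, so u = (cos 59.8°, sin 59.8°) = (0.5030, 0.8643) and n = (−sin 59.8°, cos 59.8°) = (-0.8643, 0.5030). N is at the origin and C lies 62.3 along u from N, so C = 62.3·u = (31.34, 53.84). Tangency of A1 to both parallel lines with radius 17.8 puts Z and L at N ± 17.8·n: Z = (-15.38, 8.954), L = (15.38, -8.954). Equal radii place V and B the same way about C: V = C + 17.8·n = (15.95, 62.80), B = C − 17.8·n = (46.72, 44.89). Then |NV| = |V − N| = 64.79.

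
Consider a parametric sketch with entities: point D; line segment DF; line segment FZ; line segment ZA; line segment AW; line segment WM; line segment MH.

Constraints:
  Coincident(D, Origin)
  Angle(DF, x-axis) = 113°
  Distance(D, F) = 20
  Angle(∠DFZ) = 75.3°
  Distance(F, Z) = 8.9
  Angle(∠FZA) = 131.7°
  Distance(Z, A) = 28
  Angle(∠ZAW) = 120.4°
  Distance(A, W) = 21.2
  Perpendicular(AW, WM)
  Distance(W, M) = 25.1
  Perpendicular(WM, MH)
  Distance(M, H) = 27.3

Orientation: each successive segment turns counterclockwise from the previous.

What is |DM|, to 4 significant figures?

16.12

∠ZAW = 120.4° gives AW at -34.40° from the x-axis; with |AW| = 21.2, W = (0.6827, -26.94). AW is perpendicular to WM, so WM runs at 55.60°; with |WM| = 25.1, M = (14.86, -6.231). Then |DM| = |M − D| = 16.12.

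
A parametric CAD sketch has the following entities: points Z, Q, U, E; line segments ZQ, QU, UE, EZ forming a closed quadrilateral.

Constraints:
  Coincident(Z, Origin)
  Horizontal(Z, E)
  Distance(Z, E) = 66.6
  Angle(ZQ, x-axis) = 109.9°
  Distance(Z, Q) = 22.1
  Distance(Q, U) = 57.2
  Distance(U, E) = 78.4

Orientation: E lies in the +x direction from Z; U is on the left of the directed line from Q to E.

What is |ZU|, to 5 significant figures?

71.973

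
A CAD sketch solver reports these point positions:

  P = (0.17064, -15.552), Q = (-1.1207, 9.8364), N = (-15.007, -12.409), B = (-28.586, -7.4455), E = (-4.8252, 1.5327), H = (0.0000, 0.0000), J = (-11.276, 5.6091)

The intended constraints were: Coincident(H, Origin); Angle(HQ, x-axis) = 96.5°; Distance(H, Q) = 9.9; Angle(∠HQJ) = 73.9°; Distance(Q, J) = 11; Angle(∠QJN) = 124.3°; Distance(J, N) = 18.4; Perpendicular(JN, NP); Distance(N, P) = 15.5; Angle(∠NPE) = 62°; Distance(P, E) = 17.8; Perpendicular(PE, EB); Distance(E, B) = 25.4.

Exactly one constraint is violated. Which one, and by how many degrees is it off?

Perpendicular(PE, EB) — off by 4.40°.

H = (0.00, 0.00) ✓; HQ at 96.50° ✓; |HQ| = 9.900 ✓; ∠HQJ = 73.90° ✓; |QJ| = 11.00 ✓; ∠QJN = 124.3° ✓; |JN| = 18.40 ✓; ∠(JN, NP) = 90.00° ✓; |NP| = 15.50 ✓; ∠NPE = 62.00° ✓; |PE| = 17.80 ✓; ∠(PE, EB) = 94.40° ✗; |EB| = 25.40 ✓.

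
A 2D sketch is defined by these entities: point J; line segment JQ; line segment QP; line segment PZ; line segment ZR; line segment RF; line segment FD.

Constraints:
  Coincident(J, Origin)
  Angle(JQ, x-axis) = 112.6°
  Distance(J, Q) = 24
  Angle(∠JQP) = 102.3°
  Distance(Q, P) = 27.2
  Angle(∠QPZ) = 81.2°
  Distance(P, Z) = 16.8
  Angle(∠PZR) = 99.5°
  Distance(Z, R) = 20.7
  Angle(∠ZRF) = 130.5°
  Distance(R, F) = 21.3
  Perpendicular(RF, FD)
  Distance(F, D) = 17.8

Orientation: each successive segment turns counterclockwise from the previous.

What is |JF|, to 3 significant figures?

23.2

J is at the origin; JQ runs at 112.6° with length 24.0, so Q = (-9.22, 22.2). ∠JQP = 102.3° gives QP at -170° from the x-axis; with |QP| = 27.2, P = (-36.0, 17.3). ∠QPZ = 81.2° gives PZ at -70.9° from the x-axis; with |PZ| = 16.8, Z = (-30.5, 1.42). ∠PZR = 99.5° gives ZR at 9.60° from the x-axis; with |ZR| = 20.7, R = (-10.1, 4.87). ∠ZRF = 130.5° gives RF at 59.1° from the x-axis; with |RF| = 21.3, F = (0.861, 23.1). Then |JF| = |F − J| = 23.2.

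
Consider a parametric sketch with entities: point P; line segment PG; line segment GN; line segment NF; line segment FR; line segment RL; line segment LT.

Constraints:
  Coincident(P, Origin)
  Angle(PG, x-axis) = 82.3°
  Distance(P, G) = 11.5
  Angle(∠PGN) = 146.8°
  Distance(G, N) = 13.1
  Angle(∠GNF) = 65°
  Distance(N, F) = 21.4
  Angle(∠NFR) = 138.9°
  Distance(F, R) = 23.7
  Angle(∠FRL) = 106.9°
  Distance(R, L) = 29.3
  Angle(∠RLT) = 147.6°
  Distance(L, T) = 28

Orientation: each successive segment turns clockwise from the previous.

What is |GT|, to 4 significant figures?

45.88

∠FRL = 106.9° gives RL at 179.9° from the x-axis; with |RL| = 29.3, L = (-17.37, -20.85). ∠RLT = 147.6° gives LT at 147.5° from the x-axis; with |LT| = 28.0, T = (-40.99, -5.806). Then |GT| = |T − G| = 45.88.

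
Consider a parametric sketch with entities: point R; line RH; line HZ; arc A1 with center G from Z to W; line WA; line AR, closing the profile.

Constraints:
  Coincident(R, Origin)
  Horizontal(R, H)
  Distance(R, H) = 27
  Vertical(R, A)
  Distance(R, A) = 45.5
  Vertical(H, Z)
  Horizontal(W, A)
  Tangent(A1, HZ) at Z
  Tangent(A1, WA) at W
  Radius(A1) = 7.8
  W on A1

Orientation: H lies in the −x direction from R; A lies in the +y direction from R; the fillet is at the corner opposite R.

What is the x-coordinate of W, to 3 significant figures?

-19.2

R is at the origin; RH is horizontal with |RH| = 27.0 and H on the −x side, so H = (-27.0, 0.00). R and A share the same x with |RA| = 45.5 and A on the +y side, so A = (0.00, 45.5). The virtual corner opposite R is at (-27.0, 45.5). A1 meets HZ tangentially, so GZ is at right angles to HZ and tangency of A1 to WA means the radius GW is perpendicular to WA, with radius 7.8, so the center G sits 7.8 in from both sides at G = (-19.2, 37.7). That places the tangent points at Z = (-27.0, 37.7) on HZ and W = (-19.2, 45.5) on WA. So W.x = -19.2.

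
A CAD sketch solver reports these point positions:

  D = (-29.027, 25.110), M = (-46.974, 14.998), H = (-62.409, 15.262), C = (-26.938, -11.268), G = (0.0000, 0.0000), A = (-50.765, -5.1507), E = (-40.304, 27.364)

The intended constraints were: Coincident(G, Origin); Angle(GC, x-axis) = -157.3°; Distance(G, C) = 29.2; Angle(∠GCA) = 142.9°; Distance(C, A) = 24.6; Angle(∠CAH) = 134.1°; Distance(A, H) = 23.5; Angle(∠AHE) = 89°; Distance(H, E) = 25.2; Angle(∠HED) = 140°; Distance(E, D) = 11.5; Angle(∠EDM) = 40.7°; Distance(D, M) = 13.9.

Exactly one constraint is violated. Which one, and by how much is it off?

Distance(D, M) = 13.9 — off by 6.70.

G = (0.00, 0.00) ✓; GC at -157.3° ✓; |GC| = 29.20 ✓; ∠GCA = 142.9° ✓; |CA| = 24.60 ✓; ∠CAH = 134.1° ✓; |AH| = 23.50 ✓; ∠AHE = 89.00° ✓; |HE| = 25.20 ✓; ∠HED = 140.0° ✓; |ED| = 11.50 ✓; ∠EDM = 40.70° ✓; |DM| = 20.60 ✗.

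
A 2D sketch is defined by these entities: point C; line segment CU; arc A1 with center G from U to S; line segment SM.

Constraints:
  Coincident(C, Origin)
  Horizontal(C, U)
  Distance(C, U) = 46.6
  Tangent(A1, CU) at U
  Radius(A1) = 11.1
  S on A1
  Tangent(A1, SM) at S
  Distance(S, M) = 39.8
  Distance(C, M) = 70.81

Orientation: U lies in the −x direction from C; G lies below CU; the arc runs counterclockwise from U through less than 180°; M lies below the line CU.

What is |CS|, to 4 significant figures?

59.00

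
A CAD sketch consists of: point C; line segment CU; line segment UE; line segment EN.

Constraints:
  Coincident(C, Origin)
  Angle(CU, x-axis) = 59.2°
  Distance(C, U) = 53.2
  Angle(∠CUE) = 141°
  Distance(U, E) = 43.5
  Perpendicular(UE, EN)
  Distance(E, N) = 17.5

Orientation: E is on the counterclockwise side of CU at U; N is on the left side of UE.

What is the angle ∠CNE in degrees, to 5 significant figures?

100.67°

∠CUE = 141.0°, so UE runs at 59.2° + (180° − 141.0°) = 98.200° from the x-axis; with |UE| = 43.5, E = U + 43.5·(cos 98.200°, sin 98.200°) = (21.036, 88.752). UE is perpendicular to EN; with |EN| = 17.5 on the left of UE, N = E + 17.5·(-0.98978, -0.14263) = (3.7152, 86.256). Then cos ∠CNE = NC·NE / (|NC||NE|), giving 100.67°.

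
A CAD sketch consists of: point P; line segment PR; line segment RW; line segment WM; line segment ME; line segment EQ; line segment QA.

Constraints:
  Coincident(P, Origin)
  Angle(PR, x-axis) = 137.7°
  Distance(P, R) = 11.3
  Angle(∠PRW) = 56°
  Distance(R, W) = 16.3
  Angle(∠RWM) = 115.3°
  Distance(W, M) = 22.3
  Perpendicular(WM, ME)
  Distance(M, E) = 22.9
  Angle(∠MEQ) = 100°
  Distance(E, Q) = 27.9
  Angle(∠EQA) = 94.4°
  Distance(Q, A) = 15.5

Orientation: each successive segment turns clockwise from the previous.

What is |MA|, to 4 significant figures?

33.82

P is at the origin; PR runs at 137.7° with length 11.3, so R = (-8.358, 7.605). ∠PRW = 56.0° gives RW at 13.70° from the x-axis; with |RW| = 16.3, W = (7.478, 11.47). ∠RWM = 115.3° gives WM at -51.00° from the x-axis; with |WM| = 22.3, M = (21.51, -5.865). WM ⟂ ME, so ME runs at -141.0°; with |ME| = 22.9, E = (3.716, -20.28). ∠MEQ = 100.0° gives EQ at 139.0° from the x-axis; with |EQ| = 27.9, Q = (-17.34, -1.972). ∠EQA = 94.4° gives QA at 53.40° from the x-axis; with |QA| = 15.5, A = (-8.099, 10.47). Then |MA| = |A − M| = 33.82.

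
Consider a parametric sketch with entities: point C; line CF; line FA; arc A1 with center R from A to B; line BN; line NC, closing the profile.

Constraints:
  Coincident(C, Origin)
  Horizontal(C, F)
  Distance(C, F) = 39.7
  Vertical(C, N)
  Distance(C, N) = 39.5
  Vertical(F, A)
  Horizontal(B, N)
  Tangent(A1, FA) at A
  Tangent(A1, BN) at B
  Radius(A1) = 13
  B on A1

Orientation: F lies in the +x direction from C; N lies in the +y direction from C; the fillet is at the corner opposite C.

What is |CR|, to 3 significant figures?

37.6

C is at the origin; CF is horizontal with |CF| = 39.7 and F on the +x side, so F = (39.7, 0.00). C and N share the same x with |CN| = 39.5 and N on the +y side, so N = (0.00, 39.5). The virtual corner opposite C is at (39.7, 39.5). A1 meets FA tangentially, so RA is at right angles to FA and tangency of A1 to BN means the radius RB is perpendicular to BN, with radius 13.0, so the center R sits 13.0 in from both sides at R = (26.7, 26.5). Then |CR| = |R − C| = 37.6.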